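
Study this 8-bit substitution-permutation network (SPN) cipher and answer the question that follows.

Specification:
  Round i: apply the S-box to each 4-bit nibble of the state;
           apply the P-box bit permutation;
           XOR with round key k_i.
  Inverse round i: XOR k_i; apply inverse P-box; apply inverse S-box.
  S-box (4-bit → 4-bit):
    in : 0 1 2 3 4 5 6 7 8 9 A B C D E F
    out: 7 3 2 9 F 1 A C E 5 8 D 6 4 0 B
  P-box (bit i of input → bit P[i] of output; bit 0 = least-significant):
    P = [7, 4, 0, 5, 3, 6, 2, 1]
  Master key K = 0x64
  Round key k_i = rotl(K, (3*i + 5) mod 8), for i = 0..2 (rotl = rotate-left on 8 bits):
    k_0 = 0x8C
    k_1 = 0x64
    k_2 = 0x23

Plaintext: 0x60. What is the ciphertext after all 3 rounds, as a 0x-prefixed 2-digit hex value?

s_0 = plaintext = 0x60
s_1 = Round(s_0, k_0) = 0x5F
s_2 = Round(s_1, k_1) = 0xDC
s_3 = Round(s_2, k_2) = 0x36

0x36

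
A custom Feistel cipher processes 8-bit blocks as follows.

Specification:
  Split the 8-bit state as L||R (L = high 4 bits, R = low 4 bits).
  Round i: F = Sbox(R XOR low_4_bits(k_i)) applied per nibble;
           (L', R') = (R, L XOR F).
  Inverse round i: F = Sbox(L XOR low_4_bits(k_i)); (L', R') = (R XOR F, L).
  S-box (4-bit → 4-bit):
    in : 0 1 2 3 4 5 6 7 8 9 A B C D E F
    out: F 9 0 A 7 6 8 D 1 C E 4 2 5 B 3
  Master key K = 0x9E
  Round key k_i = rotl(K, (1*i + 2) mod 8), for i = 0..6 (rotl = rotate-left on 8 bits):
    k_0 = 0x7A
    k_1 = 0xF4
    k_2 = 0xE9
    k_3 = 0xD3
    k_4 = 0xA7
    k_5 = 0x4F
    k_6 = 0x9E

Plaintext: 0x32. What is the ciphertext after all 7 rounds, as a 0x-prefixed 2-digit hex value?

0xA3

s_0 = plaintext = 0x32
s_1 = Round(s_0, k_0) = 0x22
s_2 = Round(s_1, k_1) = 0x2A
s_3 = Round(s_2, k_2) = 0xA8
s_4 = Round(s_3, k_3) = 0x8E
s_5 = Round(s_4, k_4) = 0xE4
s_6 = Round(s_5, k_5) = 0x4A
s_7 = Round(s_6, k_6) = 0xA3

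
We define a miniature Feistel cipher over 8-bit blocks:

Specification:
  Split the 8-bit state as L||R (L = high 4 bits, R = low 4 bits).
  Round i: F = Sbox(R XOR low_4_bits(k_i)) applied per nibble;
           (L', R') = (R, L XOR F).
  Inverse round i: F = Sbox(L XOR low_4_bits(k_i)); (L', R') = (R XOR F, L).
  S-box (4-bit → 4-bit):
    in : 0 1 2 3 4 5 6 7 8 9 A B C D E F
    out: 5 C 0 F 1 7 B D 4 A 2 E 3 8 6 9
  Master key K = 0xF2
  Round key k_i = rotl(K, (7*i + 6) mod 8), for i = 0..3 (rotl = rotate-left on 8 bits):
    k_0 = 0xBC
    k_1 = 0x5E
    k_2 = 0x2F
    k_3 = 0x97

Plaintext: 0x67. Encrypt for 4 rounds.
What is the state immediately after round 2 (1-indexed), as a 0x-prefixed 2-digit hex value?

s_0 = plaintext = 0x67
s_1 = Round(s_0, k_0) = 0x78
s_2 = Round(s_1, k_1) = 0x8C
s_3 = Round(s_2, k_2) = 0xC7
s_4 = Round(s_3, k_3) = 0x79

0x8C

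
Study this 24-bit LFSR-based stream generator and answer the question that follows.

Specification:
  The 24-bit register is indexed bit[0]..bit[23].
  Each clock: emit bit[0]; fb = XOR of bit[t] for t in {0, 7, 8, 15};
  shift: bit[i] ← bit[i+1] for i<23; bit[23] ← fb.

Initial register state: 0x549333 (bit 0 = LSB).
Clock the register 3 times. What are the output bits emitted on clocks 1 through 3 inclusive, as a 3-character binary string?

reg_0 = 0x549333
clock 1: out=1, reg = 0xAA4999
clock 2: out=1, reg = 0xD524CC
clock 3: out=0, reg = 0xEA9266

110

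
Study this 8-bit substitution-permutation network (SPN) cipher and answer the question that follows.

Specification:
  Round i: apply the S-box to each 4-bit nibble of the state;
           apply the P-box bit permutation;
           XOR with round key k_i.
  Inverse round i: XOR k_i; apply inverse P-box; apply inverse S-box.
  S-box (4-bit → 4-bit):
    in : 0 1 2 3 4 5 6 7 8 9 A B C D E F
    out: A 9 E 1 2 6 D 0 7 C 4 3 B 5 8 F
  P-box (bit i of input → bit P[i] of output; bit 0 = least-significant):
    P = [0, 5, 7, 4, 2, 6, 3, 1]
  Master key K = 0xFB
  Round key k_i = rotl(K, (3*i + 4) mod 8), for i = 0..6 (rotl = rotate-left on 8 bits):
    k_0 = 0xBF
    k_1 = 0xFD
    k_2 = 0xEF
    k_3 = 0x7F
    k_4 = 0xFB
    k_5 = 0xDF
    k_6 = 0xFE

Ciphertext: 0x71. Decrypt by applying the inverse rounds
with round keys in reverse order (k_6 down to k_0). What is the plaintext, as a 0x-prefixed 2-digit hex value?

s_0 = ciphertext = 0x71
s_1 = InvRound(s_0, k_6) = 0x6D
s_2 = InvRound(s_1, k_5) = 0xE2
s_3 = InvRound(s_2, k_4) = 0xA1
s_4 = InvRound(s_3, k_3) = 0xF9
s_5 = InvRound(s_4, k_2) = 0x1E
s_6 = InvRound(s_5, k_1) = 0x08
s_7 = InvRound(s_6, k_0) = 0x1F

0x1F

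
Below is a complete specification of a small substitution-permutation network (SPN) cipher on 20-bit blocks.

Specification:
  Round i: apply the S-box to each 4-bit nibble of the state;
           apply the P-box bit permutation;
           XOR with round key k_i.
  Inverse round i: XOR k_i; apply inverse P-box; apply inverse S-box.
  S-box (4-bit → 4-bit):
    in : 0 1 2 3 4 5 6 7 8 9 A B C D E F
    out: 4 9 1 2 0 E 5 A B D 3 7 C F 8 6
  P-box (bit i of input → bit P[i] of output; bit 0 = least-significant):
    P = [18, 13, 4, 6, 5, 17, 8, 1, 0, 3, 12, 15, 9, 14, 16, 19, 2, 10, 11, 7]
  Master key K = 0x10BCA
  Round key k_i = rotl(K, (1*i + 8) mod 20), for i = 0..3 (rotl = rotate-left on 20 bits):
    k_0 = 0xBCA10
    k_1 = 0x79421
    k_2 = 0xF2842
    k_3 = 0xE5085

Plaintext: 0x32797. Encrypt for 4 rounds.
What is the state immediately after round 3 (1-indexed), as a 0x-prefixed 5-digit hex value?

s_0 = plaintext = 0x32797
s_1 = Round(s_0, k_0) = 0xB6D7A
s_2 = Round(s_1, k_1) = 0x02A2E
s_3 = Round(s_2, k_2) = 0xF222B
s_4 = Round(s_3, k_3) = 0xA7EB4

0xF222B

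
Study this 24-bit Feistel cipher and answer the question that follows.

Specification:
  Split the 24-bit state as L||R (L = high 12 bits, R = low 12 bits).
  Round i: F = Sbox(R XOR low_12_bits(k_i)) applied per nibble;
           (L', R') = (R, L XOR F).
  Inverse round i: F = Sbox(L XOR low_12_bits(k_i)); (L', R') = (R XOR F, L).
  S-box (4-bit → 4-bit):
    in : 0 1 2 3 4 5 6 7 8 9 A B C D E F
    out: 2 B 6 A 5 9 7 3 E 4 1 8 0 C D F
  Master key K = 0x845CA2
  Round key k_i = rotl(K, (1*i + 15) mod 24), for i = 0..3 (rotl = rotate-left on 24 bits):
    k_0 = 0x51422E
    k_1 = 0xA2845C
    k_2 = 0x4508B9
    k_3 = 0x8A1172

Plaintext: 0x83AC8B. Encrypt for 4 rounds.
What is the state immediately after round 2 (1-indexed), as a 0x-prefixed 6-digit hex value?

0x5237B4

s_0 = plaintext = 0x83AC8B
s_1 = Round(s_0, k_0) = 0xC8B523
s_2 = Round(s_1, k_1) = 0x5237B4
s_3 = Round(s_2, k_2) = 0x7B4A0F
s_4 = Round(s_3, k_3) = 0xA0FF88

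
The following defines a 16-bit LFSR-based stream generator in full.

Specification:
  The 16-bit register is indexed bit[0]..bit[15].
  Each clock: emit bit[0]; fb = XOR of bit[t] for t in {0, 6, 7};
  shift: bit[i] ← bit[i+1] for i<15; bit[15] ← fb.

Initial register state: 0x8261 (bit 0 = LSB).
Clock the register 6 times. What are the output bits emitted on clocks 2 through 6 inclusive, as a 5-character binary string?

reg_0 = 0x8261
clock 1: out=1, reg = 0x4130
clock 2: out=0, reg = 0x2098
clock 3: out=0, reg = 0x904C
clock 4: out=0, reg = 0xC826
clock 5: out=0, reg = 0x6413
clock 6: out=1, reg = 0xB209

00001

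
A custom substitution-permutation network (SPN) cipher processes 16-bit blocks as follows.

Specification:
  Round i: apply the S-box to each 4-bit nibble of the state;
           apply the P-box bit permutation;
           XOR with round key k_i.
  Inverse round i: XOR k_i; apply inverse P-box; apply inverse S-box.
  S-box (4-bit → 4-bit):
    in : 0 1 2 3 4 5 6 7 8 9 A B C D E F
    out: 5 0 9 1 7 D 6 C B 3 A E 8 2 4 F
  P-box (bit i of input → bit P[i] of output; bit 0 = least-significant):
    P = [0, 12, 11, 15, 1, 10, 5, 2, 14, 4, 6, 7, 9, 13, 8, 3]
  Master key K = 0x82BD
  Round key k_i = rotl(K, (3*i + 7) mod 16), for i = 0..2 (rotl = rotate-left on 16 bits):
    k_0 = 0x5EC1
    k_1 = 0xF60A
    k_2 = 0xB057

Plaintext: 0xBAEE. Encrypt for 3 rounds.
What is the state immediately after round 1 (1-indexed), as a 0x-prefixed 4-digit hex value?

s_0 = plaintext = 0xBAEE
s_1 = Round(s_0, k_0) = 0x7779
s_2 = Round(s_1, k_1) = 0xE7E7
s_3 = Round(s_2, k_2) = 0x39B7

0x7779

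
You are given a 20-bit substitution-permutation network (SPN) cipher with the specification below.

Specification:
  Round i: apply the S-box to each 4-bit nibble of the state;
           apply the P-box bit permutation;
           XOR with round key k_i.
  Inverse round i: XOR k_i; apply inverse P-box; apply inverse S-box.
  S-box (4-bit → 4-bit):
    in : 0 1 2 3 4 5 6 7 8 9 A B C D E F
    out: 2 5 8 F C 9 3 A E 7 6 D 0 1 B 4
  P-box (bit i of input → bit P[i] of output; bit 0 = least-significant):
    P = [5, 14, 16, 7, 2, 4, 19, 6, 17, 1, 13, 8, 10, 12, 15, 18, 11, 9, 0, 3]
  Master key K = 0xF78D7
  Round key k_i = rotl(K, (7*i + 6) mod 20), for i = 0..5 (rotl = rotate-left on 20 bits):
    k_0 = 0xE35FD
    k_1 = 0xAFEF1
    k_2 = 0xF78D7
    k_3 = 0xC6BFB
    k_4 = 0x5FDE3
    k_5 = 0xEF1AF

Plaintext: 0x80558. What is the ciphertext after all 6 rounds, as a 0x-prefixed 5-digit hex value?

s_0 = plaintext = 0x80558
s_1 = Round(s_0, k_0) = 0xD6630
s_2 = Round(s_1, k_1) = 0x0A2A7
s_3 = Round(s_2, k_2) = 0x7AB47
s_4 = Round(s_3, k_3) = 0x69833
s_5 = Round(s_4, k_4) = 0xC0215
s_6 = Round(s_5, k_5) = 0x6E00B

0x6E00B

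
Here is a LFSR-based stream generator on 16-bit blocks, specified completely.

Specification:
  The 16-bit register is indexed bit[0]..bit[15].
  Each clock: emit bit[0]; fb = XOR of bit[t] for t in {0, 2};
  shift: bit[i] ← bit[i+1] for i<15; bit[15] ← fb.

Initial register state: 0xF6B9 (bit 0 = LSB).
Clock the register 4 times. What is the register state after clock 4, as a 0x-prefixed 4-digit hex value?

reg_0 = 0xF6B9
clock 1: out=1, reg = 0xFB5C
clock 2: out=0, reg = 0xFDAE
clock 3: out=0, reg = 0xFED7
clock 4: out=1, reg = 0x7F6B

0x7F6B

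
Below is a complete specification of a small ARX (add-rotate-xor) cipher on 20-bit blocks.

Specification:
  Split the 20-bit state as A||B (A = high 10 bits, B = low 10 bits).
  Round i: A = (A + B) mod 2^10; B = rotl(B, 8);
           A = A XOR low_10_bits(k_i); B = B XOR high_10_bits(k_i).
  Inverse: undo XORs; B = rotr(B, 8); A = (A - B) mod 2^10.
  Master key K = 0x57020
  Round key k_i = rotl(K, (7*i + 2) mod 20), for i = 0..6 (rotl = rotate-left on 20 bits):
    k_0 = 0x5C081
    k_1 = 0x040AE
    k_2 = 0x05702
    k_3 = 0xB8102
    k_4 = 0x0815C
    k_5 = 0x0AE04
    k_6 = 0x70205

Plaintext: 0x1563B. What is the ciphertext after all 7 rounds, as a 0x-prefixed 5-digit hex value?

s_0 = plaintext = 0x1563B
s_1 = Round(s_0, k_0) = 0x846FE
s_2 = Round(s_1, k_1) = 0x686AF
s_3 = Round(s_2, k_2) = 0xD4BBE
s_4 = Round(s_3, k_3) = 0x8480F
s_5 = Round(s_4, k_4) = 0xDF723
s_6 = Round(s_5, k_5) = 0x293E3
s_7 = Round(s_6, k_6) = 0xA0A38

0xA0A38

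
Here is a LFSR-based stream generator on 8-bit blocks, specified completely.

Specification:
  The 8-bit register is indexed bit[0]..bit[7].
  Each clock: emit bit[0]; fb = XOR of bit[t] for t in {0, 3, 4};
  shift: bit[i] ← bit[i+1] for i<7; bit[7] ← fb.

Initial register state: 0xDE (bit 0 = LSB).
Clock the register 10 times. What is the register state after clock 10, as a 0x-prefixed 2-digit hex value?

0x52

reg_0 = 0xDE
clock 1: out=0, reg = 0x6F
clock 2: out=1, reg = 0x37
clock 3: out=1, reg = 0x1B
clock 4: out=1, reg = 0x8D
clock 5: out=1, reg = 0x46
clock 6: out=0, reg = 0x23
clock 7: out=1, reg = 0x91
clock 8: out=1, reg = 0x48
clock 9: out=0, reg = 0xA4
clock 10: out=0, reg = 0x52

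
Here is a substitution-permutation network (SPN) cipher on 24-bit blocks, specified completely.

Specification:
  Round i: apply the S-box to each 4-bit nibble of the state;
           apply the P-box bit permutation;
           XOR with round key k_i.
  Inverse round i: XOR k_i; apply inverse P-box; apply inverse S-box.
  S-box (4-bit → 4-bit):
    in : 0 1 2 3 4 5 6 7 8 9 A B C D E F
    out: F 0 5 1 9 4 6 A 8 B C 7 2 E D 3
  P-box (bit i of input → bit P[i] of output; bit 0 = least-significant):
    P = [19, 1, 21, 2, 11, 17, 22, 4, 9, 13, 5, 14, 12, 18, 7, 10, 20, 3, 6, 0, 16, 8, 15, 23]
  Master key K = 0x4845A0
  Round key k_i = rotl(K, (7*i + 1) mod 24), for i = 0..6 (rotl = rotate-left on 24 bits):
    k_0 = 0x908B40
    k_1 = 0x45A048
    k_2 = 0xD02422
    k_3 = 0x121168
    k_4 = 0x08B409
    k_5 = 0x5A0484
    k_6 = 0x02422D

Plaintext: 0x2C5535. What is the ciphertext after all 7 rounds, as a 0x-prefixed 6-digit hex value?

s_0 = plaintext = 0x2C5535
s_1 = Round(s_0, k_0) = 0xB103E8
s_2 = Round(s_1, k_1) = 0x003FDC
s_3 = Round(s_2, k_2) = 0x039779
s_4 = Round(s_3, k_3) = 0x8DE47E
s_5 = Round(s_4, k_4) = 0xA2E2D4
s_6 = Round(s_5, k_5) = 0x809270
s_7 = Round(s_6, k_6) = 0xBC5452

0xBC5452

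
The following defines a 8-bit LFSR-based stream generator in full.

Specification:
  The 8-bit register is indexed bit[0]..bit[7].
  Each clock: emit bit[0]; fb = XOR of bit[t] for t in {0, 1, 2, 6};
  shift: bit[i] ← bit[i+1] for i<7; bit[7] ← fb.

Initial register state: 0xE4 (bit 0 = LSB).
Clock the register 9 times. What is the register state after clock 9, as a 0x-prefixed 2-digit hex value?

0x6E

reg_0 = 0xE4
clock 1: out=0, reg = 0x72
clock 2: out=0, reg = 0x39
clock 3: out=1, reg = 0x9C
clock 4: out=0, reg = 0xCE
clock 5: out=0, reg = 0xE7
clock 6: out=1, reg = 0x73
clock 7: out=1, reg = 0xB9
clock 8: out=1, reg = 0xDC
clock 9: out=0, reg = 0x6E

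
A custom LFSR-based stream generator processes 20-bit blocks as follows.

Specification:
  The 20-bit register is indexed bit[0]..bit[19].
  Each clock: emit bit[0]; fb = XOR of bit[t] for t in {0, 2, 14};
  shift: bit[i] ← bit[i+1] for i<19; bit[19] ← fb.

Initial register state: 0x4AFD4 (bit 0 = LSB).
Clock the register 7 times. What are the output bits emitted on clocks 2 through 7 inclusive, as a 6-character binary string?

010101

reg_0 = 0x4AFD4
clock 1: out=0, reg = 0xA57EA
clock 2: out=0, reg = 0xD2BF5
clock 3: out=1, reg = 0x695FA
clock 4: out=0, reg = 0x34AFD
clock 5: out=1, reg = 0x9A57E
clock 6: out=0, reg = 0xCD2BF
clock 7: out=1, reg = 0xE695F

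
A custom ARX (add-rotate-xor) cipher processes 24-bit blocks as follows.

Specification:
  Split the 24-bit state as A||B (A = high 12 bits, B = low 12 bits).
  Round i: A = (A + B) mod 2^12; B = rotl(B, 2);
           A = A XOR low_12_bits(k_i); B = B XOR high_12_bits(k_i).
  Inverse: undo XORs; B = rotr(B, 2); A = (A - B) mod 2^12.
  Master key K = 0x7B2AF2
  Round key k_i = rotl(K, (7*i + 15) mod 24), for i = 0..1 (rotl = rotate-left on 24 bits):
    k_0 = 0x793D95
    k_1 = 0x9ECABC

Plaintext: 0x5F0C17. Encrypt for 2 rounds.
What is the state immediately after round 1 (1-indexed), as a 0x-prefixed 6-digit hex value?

s_0 = plaintext = 0x5F0C17
s_1 = Round(s_0, k_0) = 0xF927CC
s_2 = Round(s_1, k_1) = 0xDE26DD

0xF927CC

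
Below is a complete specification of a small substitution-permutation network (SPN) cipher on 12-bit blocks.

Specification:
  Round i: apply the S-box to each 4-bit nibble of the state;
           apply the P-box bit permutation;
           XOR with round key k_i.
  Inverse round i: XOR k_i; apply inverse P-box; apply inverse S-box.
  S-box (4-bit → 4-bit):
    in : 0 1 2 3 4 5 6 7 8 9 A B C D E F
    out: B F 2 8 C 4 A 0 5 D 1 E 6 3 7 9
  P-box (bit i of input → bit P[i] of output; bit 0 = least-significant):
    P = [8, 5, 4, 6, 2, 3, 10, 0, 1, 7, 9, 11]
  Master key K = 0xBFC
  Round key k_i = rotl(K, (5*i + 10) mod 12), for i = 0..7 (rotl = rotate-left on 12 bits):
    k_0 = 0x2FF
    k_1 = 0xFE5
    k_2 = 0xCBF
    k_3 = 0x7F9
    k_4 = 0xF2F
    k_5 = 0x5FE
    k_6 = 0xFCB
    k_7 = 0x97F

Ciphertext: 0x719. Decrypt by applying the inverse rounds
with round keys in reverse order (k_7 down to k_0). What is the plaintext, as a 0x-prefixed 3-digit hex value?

s_0 = ciphertext = 0x719
s_1 = InvRound(s_0, k_7) = 0x986
s_2 = InvRound(s_1, k_6) = 0x513
s_3 = InvRound(s_2, k_5) = 0x206
s_4 = InvRound(s_3, k_4) = 0x3BD
s_5 = InvRound(s_4, k_3) = 0x783
s_6 = InvRound(s_5, k_2) = 0x4DE
s_7 = InvRound(s_6, k_1) = 0x96E
s_8 = InvRound(s_7, k_0) = 0xB38

0xB38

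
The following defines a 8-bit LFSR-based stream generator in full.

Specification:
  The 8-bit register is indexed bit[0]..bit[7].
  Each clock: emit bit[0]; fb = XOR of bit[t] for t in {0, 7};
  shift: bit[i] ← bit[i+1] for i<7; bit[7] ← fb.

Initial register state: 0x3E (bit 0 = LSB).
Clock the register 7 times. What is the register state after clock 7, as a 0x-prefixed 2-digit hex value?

reg_0 = 0x3E
clock 1: out=0, reg = 0x1F
clock 2: out=1, reg = 0x8F
clock 3: out=1, reg = 0x47
clock 4: out=1, reg = 0xA3
clock 5: out=1, reg = 0x51
clock 6: out=1, reg = 0xA8
clock 7: out=0, reg = 0xD4

0xD4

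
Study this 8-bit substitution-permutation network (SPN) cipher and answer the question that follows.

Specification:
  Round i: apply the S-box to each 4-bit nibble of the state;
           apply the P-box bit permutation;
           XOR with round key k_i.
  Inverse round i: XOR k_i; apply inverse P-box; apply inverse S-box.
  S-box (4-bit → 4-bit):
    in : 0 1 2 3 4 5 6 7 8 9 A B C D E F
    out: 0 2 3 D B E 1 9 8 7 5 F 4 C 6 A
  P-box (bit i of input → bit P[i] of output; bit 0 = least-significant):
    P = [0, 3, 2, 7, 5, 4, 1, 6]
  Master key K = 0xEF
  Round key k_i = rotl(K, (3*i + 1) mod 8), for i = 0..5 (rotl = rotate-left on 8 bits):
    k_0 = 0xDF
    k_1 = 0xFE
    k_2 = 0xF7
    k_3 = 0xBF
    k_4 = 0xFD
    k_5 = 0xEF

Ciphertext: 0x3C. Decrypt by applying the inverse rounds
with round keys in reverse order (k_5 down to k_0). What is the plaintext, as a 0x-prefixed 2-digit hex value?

0xFC

s_0 = ciphertext = 0x3C
s_1 = InvRound(s_0, k_5) = 0x57
s_2 = InvRound(s_1, k_4) = 0xAF
s_3 = InvRound(s_2, k_3) = 0x10
s_4 = InvRound(s_3, k_2) = 0x33
s_5 = InvRound(s_4, k_1) = 0x8B
s_6 = InvRound(s_5, k_0) = 0xFC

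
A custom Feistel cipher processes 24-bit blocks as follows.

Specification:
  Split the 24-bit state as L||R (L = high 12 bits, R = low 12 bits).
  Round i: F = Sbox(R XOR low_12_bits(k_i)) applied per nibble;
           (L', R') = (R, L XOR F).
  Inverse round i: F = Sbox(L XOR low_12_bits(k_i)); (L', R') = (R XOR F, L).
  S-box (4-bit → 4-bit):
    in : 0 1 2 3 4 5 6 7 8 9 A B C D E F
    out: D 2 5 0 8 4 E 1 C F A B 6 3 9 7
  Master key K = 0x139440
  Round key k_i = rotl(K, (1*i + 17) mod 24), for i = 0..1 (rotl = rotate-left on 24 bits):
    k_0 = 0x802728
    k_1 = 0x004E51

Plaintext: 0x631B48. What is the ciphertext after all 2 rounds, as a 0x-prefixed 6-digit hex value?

s_0 = plaintext = 0x631B48
s_1 = Round(s_0, k_0) = 0xB480DC
s_2 = Round(s_1, k_1) = 0x0DC28B

0x0DC28B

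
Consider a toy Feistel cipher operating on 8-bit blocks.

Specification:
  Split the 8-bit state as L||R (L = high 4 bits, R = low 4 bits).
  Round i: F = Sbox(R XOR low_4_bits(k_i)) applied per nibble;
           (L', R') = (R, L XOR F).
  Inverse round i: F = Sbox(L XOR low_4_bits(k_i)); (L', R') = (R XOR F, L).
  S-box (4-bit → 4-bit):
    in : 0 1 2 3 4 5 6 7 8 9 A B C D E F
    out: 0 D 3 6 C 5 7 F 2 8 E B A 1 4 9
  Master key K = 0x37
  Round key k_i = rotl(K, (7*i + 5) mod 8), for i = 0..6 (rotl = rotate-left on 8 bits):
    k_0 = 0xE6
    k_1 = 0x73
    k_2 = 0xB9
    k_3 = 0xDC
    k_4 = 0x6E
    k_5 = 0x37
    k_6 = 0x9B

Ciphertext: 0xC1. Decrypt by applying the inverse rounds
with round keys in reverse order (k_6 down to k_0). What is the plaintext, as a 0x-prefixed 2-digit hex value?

s_0 = ciphertext = 0xC1
s_1 = InvRound(s_0, k_6) = 0xEC
s_2 = InvRound(s_1, k_5) = 0x4E
s_3 = InvRound(s_2, k_4) = 0x04
s_4 = InvRound(s_3, k_3) = 0xE0
s_5 = InvRound(s_4, k_2) = 0xFE
s_6 = InvRound(s_5, k_1) = 0x4F
s_7 = InvRound(s_6, k_0) = 0xC4

0xC4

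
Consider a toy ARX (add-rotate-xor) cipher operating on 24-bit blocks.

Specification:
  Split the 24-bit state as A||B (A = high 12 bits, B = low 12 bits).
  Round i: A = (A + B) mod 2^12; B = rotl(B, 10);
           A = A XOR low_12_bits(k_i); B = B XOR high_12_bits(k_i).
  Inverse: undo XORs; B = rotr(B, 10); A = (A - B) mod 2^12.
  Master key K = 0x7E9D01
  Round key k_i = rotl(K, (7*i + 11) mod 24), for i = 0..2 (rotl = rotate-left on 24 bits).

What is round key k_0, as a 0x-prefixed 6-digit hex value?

0xE80BF4

K = 0x7E9D01
k_0 = rotl(K, (7*0+11) mod 24) = rotl(K, 11) = 0xE80BF4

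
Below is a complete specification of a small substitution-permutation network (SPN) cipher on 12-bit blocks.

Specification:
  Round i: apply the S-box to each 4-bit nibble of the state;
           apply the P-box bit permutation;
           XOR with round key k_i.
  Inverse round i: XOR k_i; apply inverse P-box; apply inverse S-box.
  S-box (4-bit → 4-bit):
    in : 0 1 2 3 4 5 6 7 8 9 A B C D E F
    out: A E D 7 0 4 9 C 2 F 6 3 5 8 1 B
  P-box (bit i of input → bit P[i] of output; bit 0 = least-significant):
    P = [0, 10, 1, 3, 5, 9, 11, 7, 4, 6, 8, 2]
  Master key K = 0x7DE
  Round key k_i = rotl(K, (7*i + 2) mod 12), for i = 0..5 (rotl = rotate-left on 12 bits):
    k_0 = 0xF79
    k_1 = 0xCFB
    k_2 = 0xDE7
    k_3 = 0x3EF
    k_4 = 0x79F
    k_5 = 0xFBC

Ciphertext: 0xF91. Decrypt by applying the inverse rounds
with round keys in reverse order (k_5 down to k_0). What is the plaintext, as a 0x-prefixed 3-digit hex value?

s_0 = ciphertext = 0xF91
s_1 = InvRound(s_0, k_5) = 0xDE6
s_2 = InvRound(s_1, k_4) = 0xB36
s_3 = InvRound(s_2, k_3) = 0xB76
s_4 = InvRound(s_3, k_2) = 0xE0B
s_5 = InvRound(s_4, k_1) = 0xBF4
s_6 = InvRound(s_5, k_0) = 0xDDF

0xDDF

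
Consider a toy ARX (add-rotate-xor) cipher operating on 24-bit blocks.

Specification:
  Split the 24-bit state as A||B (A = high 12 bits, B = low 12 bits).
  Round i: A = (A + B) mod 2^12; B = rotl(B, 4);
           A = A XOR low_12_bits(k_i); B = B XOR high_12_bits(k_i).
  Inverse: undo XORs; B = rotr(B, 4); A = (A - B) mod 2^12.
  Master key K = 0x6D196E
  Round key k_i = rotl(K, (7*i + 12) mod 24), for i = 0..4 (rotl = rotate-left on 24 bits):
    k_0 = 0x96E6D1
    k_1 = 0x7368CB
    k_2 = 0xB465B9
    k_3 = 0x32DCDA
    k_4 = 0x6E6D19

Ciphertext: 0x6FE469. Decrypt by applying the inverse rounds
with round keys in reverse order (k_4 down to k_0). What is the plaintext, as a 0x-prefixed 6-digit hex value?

0x0BC377

s_0 = ciphertext = 0x6FE469
s_1 = InvRound(s_0, k_4) = 0xCBFF28
s_2 = InvRound(s_1, k_3) = 0xAA55C0
s_3 = InvRound(s_2, k_2) = 0x8346E8
s_4 = InvRound(s_3, k_1) = 0x2E2E1D
s_5 = InvRound(s_4, k_0) = 0x0BC377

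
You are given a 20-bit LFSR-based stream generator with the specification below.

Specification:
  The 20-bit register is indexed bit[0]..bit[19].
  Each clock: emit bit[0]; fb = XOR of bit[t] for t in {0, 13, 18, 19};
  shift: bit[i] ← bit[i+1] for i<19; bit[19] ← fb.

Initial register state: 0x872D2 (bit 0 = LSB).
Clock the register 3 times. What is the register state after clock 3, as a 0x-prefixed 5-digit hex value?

0xD0E5A

reg_0 = 0x872D2
clock 1: out=0, reg = 0x43969
clock 2: out=1, reg = 0xA1CB4
clock 3: out=0, reg = 0xD0E5A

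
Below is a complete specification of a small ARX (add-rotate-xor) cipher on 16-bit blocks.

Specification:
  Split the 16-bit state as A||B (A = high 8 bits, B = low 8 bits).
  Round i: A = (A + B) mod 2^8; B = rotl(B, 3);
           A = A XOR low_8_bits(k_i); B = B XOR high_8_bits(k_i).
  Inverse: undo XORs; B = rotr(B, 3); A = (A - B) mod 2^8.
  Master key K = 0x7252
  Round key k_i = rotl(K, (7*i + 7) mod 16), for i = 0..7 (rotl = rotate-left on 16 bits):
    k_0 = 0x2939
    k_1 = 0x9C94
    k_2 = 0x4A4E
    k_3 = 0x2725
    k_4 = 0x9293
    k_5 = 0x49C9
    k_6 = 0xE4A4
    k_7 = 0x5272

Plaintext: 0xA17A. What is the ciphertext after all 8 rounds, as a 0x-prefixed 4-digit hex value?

s_0 = plaintext = 0xA17A
s_1 = Round(s_0, k_0) = 0x22FA
s_2 = Round(s_1, k_1) = 0x884B
s_3 = Round(s_2, k_2) = 0x9D10
s_4 = Round(s_3, k_3) = 0x88A7
s_5 = Round(s_4, k_4) = 0xBCAF
s_6 = Round(s_5, k_5) = 0xA234
s_7 = Round(s_6, k_6) = 0x7245
s_8 = Round(s_7, k_7) = 0xC578

0xC578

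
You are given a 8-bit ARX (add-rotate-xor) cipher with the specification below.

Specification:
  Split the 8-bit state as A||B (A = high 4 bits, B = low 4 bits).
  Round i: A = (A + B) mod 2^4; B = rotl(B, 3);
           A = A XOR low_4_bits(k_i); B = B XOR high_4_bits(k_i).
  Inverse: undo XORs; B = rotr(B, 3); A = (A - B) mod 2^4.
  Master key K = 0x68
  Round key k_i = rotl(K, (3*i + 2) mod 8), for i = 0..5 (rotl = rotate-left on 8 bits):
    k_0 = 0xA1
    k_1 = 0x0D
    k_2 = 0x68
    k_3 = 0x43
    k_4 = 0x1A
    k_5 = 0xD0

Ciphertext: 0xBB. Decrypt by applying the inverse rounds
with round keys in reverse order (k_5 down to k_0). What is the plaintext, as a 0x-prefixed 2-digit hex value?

s_0 = ciphertext = 0xBB
s_1 = InvRound(s_0, k_5) = 0xFC
s_2 = InvRound(s_1, k_4) = 0xAB
s_3 = InvRound(s_2, k_3) = 0xAF
s_4 = InvRound(s_3, k_2) = 0xF3
s_5 = InvRound(s_4, k_1) = 0xC6
s_6 = InvRound(s_5, k_0) = 0x49

0x49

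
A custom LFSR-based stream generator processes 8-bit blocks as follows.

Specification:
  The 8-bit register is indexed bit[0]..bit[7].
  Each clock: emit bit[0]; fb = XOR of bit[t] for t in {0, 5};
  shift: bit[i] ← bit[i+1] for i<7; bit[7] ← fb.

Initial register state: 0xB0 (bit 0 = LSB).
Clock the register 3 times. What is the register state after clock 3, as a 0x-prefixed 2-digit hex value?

reg_0 = 0xB0
clock 1: out=0, reg = 0xD8
clock 2: out=0, reg = 0x6C
clock 3: out=0, reg = 0xB6

0xB6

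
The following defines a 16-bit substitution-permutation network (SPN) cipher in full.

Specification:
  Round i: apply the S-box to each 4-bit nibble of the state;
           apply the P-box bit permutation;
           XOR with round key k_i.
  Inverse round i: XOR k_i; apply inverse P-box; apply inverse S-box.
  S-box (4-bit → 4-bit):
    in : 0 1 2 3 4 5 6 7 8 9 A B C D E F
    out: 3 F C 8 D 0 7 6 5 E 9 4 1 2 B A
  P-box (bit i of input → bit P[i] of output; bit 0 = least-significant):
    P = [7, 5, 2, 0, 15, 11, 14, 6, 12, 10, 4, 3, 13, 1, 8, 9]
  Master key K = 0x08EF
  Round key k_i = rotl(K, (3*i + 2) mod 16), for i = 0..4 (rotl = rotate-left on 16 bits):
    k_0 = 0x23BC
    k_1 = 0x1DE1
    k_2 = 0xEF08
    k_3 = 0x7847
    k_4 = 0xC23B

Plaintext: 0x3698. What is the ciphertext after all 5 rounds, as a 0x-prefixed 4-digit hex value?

0x50D2

s_0 = plaintext = 0x3698
s_1 = Round(s_0, k_0) = 0x7D68
s_2 = Round(s_1, k_1) = 0xD067
s_3 = Round(s_2, k_2) = 0x332E
s_4 = Round(s_3, k_3) = 0x3AAE
s_5 = Round(s_4, k_4) = 0x50D2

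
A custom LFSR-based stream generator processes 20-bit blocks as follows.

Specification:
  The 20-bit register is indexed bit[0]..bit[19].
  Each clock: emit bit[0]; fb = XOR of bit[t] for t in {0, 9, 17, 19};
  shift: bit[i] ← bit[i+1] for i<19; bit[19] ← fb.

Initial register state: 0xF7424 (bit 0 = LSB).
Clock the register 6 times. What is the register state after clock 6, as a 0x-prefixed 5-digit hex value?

reg_0 = 0xF7424
clock 1: out=0, reg = 0x7BA12
clock 2: out=0, reg = 0x3DD09
clock 3: out=1, reg = 0x1EE84
clock 4: out=0, reg = 0x8F742
clock 5: out=0, reg = 0x47BA1
clock 6: out=1, reg = 0x23DD0

0x23DD0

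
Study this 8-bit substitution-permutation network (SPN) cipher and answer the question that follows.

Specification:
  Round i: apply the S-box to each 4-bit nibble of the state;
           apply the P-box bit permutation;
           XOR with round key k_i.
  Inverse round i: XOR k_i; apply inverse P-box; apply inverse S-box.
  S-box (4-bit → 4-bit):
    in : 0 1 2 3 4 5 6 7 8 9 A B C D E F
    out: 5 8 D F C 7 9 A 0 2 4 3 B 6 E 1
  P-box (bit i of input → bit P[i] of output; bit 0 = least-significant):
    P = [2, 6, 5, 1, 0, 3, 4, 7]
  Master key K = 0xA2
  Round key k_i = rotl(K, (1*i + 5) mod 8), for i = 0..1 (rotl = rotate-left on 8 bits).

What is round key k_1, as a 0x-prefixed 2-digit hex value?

0xA8

K = 0xA2
k_0 = rotl(K, (1*0+5) mod 8) = rotl(K, 5) = 0x54
k_1 = rotl(K, (1*1+5) mod 8) = rotl(K, 6) = 0xA8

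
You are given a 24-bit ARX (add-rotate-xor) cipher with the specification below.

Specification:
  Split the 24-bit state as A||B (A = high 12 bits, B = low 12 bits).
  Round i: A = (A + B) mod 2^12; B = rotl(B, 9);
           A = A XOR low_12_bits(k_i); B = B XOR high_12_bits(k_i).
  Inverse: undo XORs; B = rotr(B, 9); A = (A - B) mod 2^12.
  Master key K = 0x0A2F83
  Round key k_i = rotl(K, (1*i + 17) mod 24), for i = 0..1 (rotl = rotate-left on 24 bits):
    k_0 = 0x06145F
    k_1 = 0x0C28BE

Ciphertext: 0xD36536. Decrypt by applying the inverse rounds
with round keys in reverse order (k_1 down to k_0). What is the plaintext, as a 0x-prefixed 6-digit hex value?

s_0 = ciphertext = 0xD36536
s_1 = InvRound(s_0, k_1) = 0x5E6FA2
s_2 = InvRound(s_1, k_0) = 0x39AE1F

0x39AE1F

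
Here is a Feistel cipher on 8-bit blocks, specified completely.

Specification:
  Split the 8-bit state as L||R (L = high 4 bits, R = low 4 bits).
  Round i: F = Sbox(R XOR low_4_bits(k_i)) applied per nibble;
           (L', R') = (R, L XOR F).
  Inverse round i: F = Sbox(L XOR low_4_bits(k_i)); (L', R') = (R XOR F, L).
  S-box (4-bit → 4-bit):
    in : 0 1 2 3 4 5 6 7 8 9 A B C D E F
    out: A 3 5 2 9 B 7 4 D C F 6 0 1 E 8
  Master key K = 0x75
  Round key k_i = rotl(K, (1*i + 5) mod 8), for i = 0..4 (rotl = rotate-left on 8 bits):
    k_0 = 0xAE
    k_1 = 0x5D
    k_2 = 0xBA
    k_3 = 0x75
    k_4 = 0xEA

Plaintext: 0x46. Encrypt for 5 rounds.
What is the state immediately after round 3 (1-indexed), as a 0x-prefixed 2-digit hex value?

s_0 = plaintext = 0x46
s_1 = Round(s_0, k_0) = 0x69
s_2 = Round(s_1, k_1) = 0x9F
s_3 = Round(s_2, k_2) = 0xF2
s_4 = Round(s_3, k_3) = 0x2B
s_5 = Round(s_4, k_4) = 0xB1

0xF2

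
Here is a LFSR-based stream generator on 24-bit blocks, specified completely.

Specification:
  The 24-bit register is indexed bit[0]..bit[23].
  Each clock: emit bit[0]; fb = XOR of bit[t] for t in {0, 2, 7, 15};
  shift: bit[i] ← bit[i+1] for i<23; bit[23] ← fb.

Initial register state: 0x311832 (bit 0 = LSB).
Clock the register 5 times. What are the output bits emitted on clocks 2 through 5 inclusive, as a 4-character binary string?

1001

reg_0 = 0x311832
clock 1: out=0, reg = 0x188C19
clock 2: out=1, reg = 0x0C460C
clock 3: out=0, reg = 0x862306
clock 4: out=0, reg = 0xC31183
clock 5: out=1, reg = 0x6188C1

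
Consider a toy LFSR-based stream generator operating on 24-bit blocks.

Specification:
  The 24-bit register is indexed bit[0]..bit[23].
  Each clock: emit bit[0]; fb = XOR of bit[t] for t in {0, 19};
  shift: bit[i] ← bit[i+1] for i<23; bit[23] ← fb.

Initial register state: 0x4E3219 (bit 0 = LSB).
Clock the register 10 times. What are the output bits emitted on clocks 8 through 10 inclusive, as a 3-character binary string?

reg_0 = 0x4E3219
clock 1: out=1, reg = 0x27190C
clock 2: out=0, reg = 0x138C86
clock 3: out=0, reg = 0x09C643
clock 4: out=1, reg = 0x04E321
clock 5: out=1, reg = 0x827190
clock 6: out=0, reg = 0x4138C8
clock 7: out=0, reg = 0x209C64
clock 8: out=0, reg = 0x104E32
clock 9: out=0, reg = 0x082719
clock 10: out=1, reg = 0x04138C

001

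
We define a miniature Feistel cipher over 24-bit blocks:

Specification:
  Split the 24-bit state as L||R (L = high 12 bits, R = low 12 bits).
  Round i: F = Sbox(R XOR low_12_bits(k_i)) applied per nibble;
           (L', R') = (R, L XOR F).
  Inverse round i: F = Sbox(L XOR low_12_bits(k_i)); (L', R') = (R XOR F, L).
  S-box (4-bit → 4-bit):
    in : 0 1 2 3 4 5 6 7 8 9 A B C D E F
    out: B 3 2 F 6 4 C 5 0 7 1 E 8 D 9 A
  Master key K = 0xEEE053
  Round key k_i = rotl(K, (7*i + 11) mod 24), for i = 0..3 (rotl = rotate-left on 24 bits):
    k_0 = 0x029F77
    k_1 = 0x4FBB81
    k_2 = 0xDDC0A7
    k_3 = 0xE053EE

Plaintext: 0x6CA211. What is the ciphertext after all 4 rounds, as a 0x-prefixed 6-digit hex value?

s_0 = plaintext = 0x6CA211
s_1 = Round(s_0, k_0) = 0x211B06
s_2 = Round(s_1, k_1) = 0xB06914
s_3 = Round(s_2, k_2) = 0x914CE9
s_4 = Round(s_3, k_3) = 0xCE93A1

0xCE93A1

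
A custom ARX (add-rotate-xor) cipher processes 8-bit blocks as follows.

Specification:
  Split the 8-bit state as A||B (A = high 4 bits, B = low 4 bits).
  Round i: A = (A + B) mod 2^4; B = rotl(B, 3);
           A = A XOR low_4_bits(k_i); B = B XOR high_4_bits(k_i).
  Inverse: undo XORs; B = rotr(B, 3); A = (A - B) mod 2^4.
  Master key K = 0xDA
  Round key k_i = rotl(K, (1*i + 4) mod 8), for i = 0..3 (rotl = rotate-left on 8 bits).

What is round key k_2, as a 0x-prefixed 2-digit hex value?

0xB6

K = 0xDA
k_0 = rotl(K, (1*0+4) mod 8) = rotl(K, 4) = 0xAD
k_1 = rotl(K, (1*1+4) mod 8) = rotl(K, 5) = 0x5B
k_2 = rotl(K, (1*2+4) mod 8) = rotl(K, 6) = 0xB6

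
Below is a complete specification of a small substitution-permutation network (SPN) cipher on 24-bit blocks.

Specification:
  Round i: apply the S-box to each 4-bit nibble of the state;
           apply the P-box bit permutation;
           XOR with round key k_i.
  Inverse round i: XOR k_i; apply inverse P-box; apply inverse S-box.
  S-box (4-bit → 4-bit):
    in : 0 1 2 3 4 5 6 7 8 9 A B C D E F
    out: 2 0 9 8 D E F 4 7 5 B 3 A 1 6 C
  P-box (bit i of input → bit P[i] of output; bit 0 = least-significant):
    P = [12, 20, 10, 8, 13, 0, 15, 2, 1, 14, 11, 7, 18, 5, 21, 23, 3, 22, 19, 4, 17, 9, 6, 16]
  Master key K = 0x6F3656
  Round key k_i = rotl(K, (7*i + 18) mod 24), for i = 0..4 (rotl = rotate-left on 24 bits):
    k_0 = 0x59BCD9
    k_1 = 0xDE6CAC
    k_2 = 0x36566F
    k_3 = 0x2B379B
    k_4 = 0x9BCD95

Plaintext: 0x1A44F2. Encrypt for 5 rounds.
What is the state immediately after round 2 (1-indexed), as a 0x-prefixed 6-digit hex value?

0x588220

s_0 = plaintext = 0x1A44F2
s_1 = Round(s_0, k_0) = 0xBD2547
s_2 = Round(s_1, k_1) = 0x588220
s_3 = Round(s_2, k_2) = 0x4B7481
s_4 = Round(s_3, k_3) = 0x489F50
s_5 = Round(s_4, k_4) = 0xE44558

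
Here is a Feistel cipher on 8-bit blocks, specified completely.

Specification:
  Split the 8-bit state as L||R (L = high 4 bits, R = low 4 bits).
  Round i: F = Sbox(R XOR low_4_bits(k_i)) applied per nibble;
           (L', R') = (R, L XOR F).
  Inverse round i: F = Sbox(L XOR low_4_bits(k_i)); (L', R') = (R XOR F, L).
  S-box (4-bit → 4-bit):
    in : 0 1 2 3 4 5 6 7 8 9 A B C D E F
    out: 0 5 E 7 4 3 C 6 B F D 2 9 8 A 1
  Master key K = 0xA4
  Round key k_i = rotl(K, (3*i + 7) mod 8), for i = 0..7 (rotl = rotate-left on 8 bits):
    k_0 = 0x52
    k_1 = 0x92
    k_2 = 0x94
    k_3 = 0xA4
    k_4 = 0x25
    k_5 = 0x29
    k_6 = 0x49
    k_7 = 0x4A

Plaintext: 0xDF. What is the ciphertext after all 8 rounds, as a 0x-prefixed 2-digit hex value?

s_0 = plaintext = 0xDF
s_1 = Round(s_0, k_0) = 0xF5
s_2 = Round(s_1, k_1) = 0x59
s_3 = Round(s_2, k_2) = 0x9D
s_4 = Round(s_3, k_3) = 0xD6
s_5 = Round(s_4, k_4) = 0x6A
s_6 = Round(s_5, k_5) = 0xA1
s_7 = Round(s_6, k_6) = 0x11
s_8 = Round(s_7, k_7) = 0x13

0x13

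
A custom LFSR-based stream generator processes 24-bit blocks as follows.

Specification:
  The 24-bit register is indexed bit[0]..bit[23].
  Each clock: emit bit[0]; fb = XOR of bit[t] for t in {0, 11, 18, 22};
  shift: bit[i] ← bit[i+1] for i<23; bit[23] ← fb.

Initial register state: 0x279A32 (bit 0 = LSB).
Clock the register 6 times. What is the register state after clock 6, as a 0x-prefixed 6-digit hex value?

reg_0 = 0x279A32
clock 1: out=0, reg = 0x13CD19
clock 2: out=1, reg = 0x09E68C
clock 3: out=0, reg = 0x04F346
clock 4: out=0, reg = 0x8279A3
clock 5: out=1, reg = 0x413CD1
clock 6: out=1, reg = 0xA09E68

0xA09E68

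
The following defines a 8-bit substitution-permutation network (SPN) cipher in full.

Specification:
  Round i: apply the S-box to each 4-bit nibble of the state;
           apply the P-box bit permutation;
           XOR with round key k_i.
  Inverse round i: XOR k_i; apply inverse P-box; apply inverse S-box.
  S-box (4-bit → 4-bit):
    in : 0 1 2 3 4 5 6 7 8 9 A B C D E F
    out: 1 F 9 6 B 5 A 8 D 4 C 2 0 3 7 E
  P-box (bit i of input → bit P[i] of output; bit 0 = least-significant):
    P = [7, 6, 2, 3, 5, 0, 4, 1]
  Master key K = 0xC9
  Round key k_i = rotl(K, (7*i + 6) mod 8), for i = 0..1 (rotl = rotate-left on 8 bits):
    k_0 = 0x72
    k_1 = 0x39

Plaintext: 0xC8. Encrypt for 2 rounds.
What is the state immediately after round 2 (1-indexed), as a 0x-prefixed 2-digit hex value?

0xEE

s_0 = plaintext = 0xC8
s_1 = Round(s_0, k_0) = 0xFE
s_2 = Round(s_1, k_1) = 0xEE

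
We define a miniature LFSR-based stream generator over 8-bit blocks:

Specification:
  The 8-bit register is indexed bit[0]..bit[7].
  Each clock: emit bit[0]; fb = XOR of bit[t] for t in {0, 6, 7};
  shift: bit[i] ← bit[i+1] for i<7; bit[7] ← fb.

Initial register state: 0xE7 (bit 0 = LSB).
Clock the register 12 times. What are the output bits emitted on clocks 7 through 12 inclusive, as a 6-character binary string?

111110

reg_0 = 0xE7
clock 1: out=1, reg = 0xF3
clock 2: out=1, reg = 0xF9
clock 3: out=1, reg = 0xFC
clock 4: out=0, reg = 0x7E
clock 5: out=0, reg = 0xBF
clock 6: out=1, reg = 0x5F
clock 7: out=1, reg = 0x2F
clock 8: out=1, reg = 0x97
clock 9: out=1, reg = 0x4B
clock 10: out=1, reg = 0x25
clock 11: out=1, reg = 0x92
clock 12: out=0, reg = 0xC9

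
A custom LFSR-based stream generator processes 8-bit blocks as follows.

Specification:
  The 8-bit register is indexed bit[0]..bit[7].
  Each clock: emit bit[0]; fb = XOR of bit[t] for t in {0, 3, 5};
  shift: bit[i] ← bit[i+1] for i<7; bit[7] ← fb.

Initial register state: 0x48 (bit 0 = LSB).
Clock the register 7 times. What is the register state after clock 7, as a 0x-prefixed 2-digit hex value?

0xF6

reg_0 = 0x48
clock 1: out=0, reg = 0xA4
clock 2: out=0, reg = 0xD2
clock 3: out=0, reg = 0x69
clock 4: out=1, reg = 0xB4
clock 5: out=0, reg = 0xDA
clock 6: out=0, reg = 0xED
clock 7: out=1, reg = 0xF6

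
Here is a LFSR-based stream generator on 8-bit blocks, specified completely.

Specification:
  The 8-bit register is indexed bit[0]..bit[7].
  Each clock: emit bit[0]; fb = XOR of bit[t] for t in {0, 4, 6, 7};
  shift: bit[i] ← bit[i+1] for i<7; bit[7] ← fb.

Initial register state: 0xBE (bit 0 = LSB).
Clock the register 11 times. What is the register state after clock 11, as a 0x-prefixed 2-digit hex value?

reg_0 = 0xBE
clock 1: out=0, reg = 0x5F
clock 2: out=1, reg = 0xAF
clock 3: out=1, reg = 0x57
clock 4: out=1, reg = 0xAB
clock 5: out=1, reg = 0x55
clock 6: out=1, reg = 0xAA
clock 7: out=0, reg = 0xD5
clock 8: out=1, reg = 0x6A
clock 9: out=0, reg = 0xB5
clock 10: out=1, reg = 0xDA
clock 11: out=0, reg = 0xED

0xED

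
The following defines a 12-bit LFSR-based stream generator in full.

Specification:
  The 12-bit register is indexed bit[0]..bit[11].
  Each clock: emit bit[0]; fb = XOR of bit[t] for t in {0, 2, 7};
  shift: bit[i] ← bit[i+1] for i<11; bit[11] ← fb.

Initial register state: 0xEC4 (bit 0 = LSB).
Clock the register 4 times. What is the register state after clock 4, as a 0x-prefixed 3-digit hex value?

0x8EC

reg_0 = 0xEC4
clock 1: out=0, reg = 0x762
clock 2: out=0, reg = 0x3B1
clock 3: out=1, reg = 0x1D8
clock 4: out=0, reg = 0x8EC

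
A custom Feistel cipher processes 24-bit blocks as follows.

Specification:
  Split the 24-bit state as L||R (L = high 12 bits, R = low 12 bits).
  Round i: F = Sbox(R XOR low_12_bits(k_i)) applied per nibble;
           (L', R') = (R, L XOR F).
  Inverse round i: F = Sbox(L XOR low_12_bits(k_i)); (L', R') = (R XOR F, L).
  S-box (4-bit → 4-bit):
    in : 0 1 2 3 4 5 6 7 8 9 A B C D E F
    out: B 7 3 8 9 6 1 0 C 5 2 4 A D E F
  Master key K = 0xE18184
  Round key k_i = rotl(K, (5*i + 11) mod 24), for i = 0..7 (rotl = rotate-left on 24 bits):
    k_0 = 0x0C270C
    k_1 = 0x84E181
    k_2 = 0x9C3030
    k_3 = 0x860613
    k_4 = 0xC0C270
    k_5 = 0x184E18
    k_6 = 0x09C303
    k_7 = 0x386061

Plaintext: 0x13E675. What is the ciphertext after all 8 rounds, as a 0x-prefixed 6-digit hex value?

0x9333E8

s_0 = plaintext = 0x13E675
s_1 = Round(s_0, k_0) = 0x67563B
s_2 = Round(s_1, k_1) = 0x63B637
s_3 = Round(s_2, k_2) = 0x63778B
s_4 = Round(s_3, k_3) = 0x78B16B
s_5 = Round(s_4, k_4) = 0x16BFFF
s_6 = Round(s_5, k_5) = 0xFFF68B
s_7 = Round(s_6, k_6) = 0x68B933
s_8 = Round(s_7, k_7) = 0x9333E8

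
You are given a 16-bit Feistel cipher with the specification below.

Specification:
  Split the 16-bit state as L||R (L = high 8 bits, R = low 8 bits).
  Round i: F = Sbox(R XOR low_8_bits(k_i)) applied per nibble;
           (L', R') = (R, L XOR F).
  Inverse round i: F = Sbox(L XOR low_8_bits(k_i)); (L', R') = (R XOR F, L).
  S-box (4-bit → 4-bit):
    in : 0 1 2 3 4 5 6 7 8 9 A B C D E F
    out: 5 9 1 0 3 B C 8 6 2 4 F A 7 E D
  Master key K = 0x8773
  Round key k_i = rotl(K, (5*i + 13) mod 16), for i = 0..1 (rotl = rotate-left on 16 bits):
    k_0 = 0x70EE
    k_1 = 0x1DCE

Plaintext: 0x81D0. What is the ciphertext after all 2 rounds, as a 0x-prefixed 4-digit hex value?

0x8FE9

s_0 = plaintext = 0x81D0
s_1 = Round(s_0, k_0) = 0xD08F
s_2 = Round(s_1, k_1) = 0x8FE9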